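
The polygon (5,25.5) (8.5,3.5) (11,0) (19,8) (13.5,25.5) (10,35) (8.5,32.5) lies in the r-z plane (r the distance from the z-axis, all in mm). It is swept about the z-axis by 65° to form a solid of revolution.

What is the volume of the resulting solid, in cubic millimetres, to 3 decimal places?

Volume = 3363.308 mm³

Profile (r,z), 7 vertices: (5,25.5) (8.5,3.5) (11,0) (19,8) (13.5,25.5) (10,35) (8.5,32.5)
edge 0: (5,25.5)→(8.5,3.5)  cross = 5·3.5 − 8.5·25.5 = -199.2500; (r_i+r_j)·cross = 13.5·-199.2500 = -2689.8750
edge 1: (8.5,3.5)→(11,0)  cross = 8.5·0 − 11·3.5 = -38.5000; (r_i+r_j)·cross = 19.5·-38.5000 = -750.7500
edge 2: (11,0)→(19,8)  cross = 11·8 − 19·0 = 88.0000; (r_i+r_j)·cross = 30·88.0000 = 2640.0000
edge 3: (19,8)→(13.5,25.5)  cross = 19·25.5 − 13.5·8 = 376.5000; (r_i+r_j)·cross = 32.5·376.5000 = 12236.2500
edge 4: (13.5,25.5)→(10,35)  cross = 13.5·35 − 10·25.5 = 217.5000; (r_i+r_j)·cross = 23.5·217.5000 = 5111.2500
edge 5: (10,35)→(8.5,32.5)  cross = 10·32.5 − 8.5·35 = 27.5000; (r_i+r_j)·cross = 18.5·27.5000 = 508.7500
edge 6: (8.5,32.5)→(5,25.5)  cross = 8.5·25.5 − 5·32.5 = 54.2500; (r_i+r_j)·cross = 13.5·54.2500 = 732.3750
Σcross = 526.0000 → A = |Σcross|/2 = 263.0000 mm²
Σ(r_i+r_j)·cross = 17788.0000 → first moment M = |Σ|/6 = 2964.6667
R_c = M/A = 2964.6667/263.0000 = 11.2725 mm
θ = 65° = 1.134464 rad
V = θ·R_c·A = 1.134464·11.2725·263.0000 = 3363.308 mm³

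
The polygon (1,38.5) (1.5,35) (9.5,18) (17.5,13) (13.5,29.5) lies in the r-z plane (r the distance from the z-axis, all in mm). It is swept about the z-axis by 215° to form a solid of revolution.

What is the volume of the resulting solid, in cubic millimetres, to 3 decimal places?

Profile (r,z), 5 vertices: (1,38.5) (1.5,35) (9.5,18) (17.5,13) (13.5,29.5)
edge 0: (1,38.5)→(1.5,35)  cross = 1·35 − 1.5·38.5 = -22.7500; (r_i+r_j)·cross = 2.5·-22.7500 = -56.8750
edge 1: (1.5,35)→(9.5,18)  cross = 1.5·18 − 9.5·35 = -305.5000; (r_i+r_j)·cross = 11·-305.5000 = -3360.5000
edge 2: (9.5,18)→(17.5,13)  cross = 9.5·13 − 17.5·18 = -191.5000; (r_i+r_j)·cross = 27·-191.5000 = -5170.5000
edge 3: (17.5,13)→(13.5,29.5)  cross = 17.5·29.5 − 13.5·13 = 340.7500; (r_i+r_j)·cross = 31·340.7500 = 10563.2500
edge 4: (13.5,29.5)→(1,38.5)  cross = 13.5·38.5 − 1·29.5 = 490.2500; (r_i+r_j)·cross = 14.5·490.2500 = 7108.6250
Σcross = 311.2500 → A = |Σcross|/2 = 155.6250 mm²
Σ(r_i+r_j)·cross = 9084.0000 → first moment M = |Σ|/6 = 1514.0000
R_c = M/A = 1514.0000/155.6250 = 9.7285 mm
θ = 215° = 3.752458 rad
V = θ·R_c·A = 3.752458·9.7285·155.6250 = 5681.221 mm³

Volume = 5681.221 mm³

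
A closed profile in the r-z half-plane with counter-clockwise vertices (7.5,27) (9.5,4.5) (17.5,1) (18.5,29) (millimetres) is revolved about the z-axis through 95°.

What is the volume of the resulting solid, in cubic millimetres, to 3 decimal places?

Profile (r,z), 4 vertices: (7.5,27) (9.5,4.5) (17.5,1) (18.5,29)
edge 0: (7.5,27)→(9.5,4.5)  cross = 7.5·4.5 − 9.5·27 = -222.7500; (r_i+r_j)·cross = 17·-222.7500 = -3786.7500
edge 1: (9.5,4.5)→(17.5,1)  cross = 9.5·1 − 17.5·4.5 = -69.2500; (r_i+r_j)·cross = 27·-69.2500 = -1869.7500
edge 2: (17.5,1)→(18.5,29)  cross = 17.5·29 − 18.5·1 = 489.0000; (r_i+r_j)·cross = 36·489.0000 = 17604.0000
edge 3: (18.5,29)→(7.5,27)  cross = 18.5·27 − 7.5·29 = 282.0000; (r_i+r_j)·cross = 26·282.0000 = 7332.0000
Σcross = 479.0000 → A = |Σcross|/2 = 239.5000 mm²
Σ(r_i+r_j)·cross = 19279.5000 → first moment M = |Σ|/6 = 3213.2500
R_c = M/A = 3213.2500/239.5000 = 13.4165 mm
θ = 95° = 1.658063 rad
V = θ·R_c·A = 1.658063·13.4165·239.5000 = 5327.770 mm³

Volume = 5327.770 mm³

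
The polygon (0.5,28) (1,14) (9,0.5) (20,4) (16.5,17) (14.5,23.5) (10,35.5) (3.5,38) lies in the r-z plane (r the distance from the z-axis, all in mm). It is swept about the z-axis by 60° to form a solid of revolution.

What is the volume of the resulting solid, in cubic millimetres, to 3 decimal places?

Volume = 4270.777 mm³

Profile (r,z), 8 vertices: (0.5,28) (1,14) (9,0.5) (20,4) (16.5,17) (14.5,23.5) (10,35.5) (3.5,38)
edge 0: (0.5,28)→(1,14)  cross = 0.5·14 − 1·28 = -21.0000; (r_i+r_j)·cross = 1.5·-21.0000 = -31.5000
edge 1: (1,14)→(9,0.5)  cross = 1·0.5 − 9·14 = -125.5000; (r_i+r_j)·cross = 10·-125.5000 = -1255.0000
edge 2: (9,0.5)→(20,4)  cross = 9·4 − 20·0.5 = 26.0000; (r_i+r_j)·cross = 29·26.0000 = 754.0000
edge 3: (20,4)→(16.5,17)  cross = 20·17 − 16.5·4 = 274.0000; (r_i+r_j)·cross = 36.5·274.0000 = 10001.0000
edge 4: (16.5,17)→(14.5,23.5)  cross = 16.5·23.5 − 14.5·17 = 141.2500; (r_i+r_j)·cross = 31·141.2500 = 4378.7500
edge 5: (14.5,23.5)→(10,35.5)  cross = 14.5·35.5 − 10·23.5 = 279.7500; (r_i+r_j)·cross = 24.5·279.7500 = 6853.8750
edge 6: (10,35.5)→(3.5,38)  cross = 10·38 − 3.5·35.5 = 255.7500; (r_i+r_j)·cross = 13.5·255.7500 = 3452.6250
edge 7: (3.5,38)→(0.5,28)  cross = 3.5·28 − 0.5·38 = 79.0000; (r_i+r_j)·cross = 4·79.0000 = 316.0000
Σcross = 909.2500 → A = |Σcross|/2 = 454.6250 mm²
Σ(r_i+r_j)·cross = 24469.7500 → first moment M = |Σ|/6 = 4078.2917
R_c = M/A = 4078.2917/454.6250 = 8.9707 mm
θ = 60° = 1.047198 rad
V = θ·R_c·A = 1.047198·8.9707·454.6250 = 4270.777 mm³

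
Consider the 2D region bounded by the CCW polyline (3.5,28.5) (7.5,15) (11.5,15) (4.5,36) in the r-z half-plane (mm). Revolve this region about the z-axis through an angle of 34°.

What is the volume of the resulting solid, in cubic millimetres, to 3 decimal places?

Profile (r,z), 4 vertices: (3.5,28.5) (7.5,15) (11.5,15) (4.5,36)
edge 0: (3.5,28.5)→(7.5,15)  cross = 3.5·15 − 7.5·28.5 = -161.2500; (r_i+r_j)·cross = 11·-161.2500 = -1773.7500
edge 1: (7.5,15)→(11.5,15)  cross = 7.5·15 − 11.5·15 = -60.0000; (r_i+r_j)·cross = 19·-60.0000 = -1140.0000
edge 2: (11.5,15)→(4.5,36)  cross = 11.5·36 − 4.5·15 = 346.5000; (r_i+r_j)·cross = 16·346.5000 = 5544.0000
edge 3: (4.5,36)→(3.5,28.5)  cross = 4.5·28.5 − 3.5·36 = 2.2500; (r_i+r_j)·cross = 8·2.2500 = 18.0000
Σcross = 127.5000 → A = |Σcross|/2 = 63.7500 mm²
Σ(r_i+r_j)·cross = 2648.2500 → first moment M = |Σ|/6 = 441.3750
R_c = M/A = 441.3750/63.7500 = 6.9235 mm
θ = 34° = 0.593412 rad
V = θ·R_c·A = 0.593412·6.9235·63.7500 = 261.917 mm³

Volume = 261.917 mm³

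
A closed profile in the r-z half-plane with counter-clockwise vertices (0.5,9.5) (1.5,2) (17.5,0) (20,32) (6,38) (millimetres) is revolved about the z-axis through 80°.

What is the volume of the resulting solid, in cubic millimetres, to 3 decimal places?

Profile (r,z), 5 vertices: (0.5,9.5) (1.5,2) (17.5,0) (20,32) (6,38)
edge 0: (0.5,9.5)→(1.5,2)  cross = 0.5·2 − 1.5·9.5 = -13.2500; (r_i+r_j)·cross = 2·-13.2500 = -26.5000
edge 1: (1.5,2)→(17.5,0)  cross = 1.5·0 − 17.5·2 = -35.0000; (r_i+r_j)·cross = 19·-35.0000 = -665.0000
edge 2: (17.5,0)→(20,32)  cross = 17.5·32 − 20·0 = 560.0000; (r_i+r_j)·cross = 37.5·560.0000 = 21000.0000
edge 3: (20,32)→(6,38)  cross = 20·38 − 6·32 = 568.0000; (r_i+r_j)·cross = 26·568.0000 = 14768.0000
edge 4: (6,38)→(0.5,9.5)  cross = 6·9.5 − 0.5·38 = 38.0000; (r_i+r_j)·cross = 6.5·38.0000 = 247.0000
Σcross = 1117.7500 → A = |Σcross|/2 = 558.8750 mm²
Σ(r_i+r_j)·cross = 35323.5000 → first moment M = |Σ|/6 = 5887.2500
R_c = M/A = 5887.2500/558.8750 = 10.5341 mm
θ = 80° = 1.396263 rad
V = θ·R_c·A = 1.396263·10.5341·558.8750 = 8220.152 mm³

Volume = 8220.152 mm³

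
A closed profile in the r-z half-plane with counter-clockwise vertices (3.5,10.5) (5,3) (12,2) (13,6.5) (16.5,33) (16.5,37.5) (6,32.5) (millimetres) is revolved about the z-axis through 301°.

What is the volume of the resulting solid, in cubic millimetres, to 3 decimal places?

Profile (r,z), 7 vertices: (3.5,10.5) (5,3) (12,2) (13,6.5) (16.5,33) (16.5,37.5) (6,32.5)
edge 0: (3.5,10.5)→(5,3)  cross = 3.5·3 − 5·10.5 = -42.0000; (r_i+r_j)·cross = 8.5·-42.0000 = -357.0000
edge 1: (5,3)→(12,2)  cross = 5·2 − 12·3 = -26.0000; (r_i+r_j)·cross = 17·-26.0000 = -442.0000
edge 2: (12,2)→(13,6.5)  cross = 12·6.5 − 13·2 = 52.0000; (r_i+r_j)·cross = 25·52.0000 = 1300.0000
edge 3: (13,6.5)→(16.5,33)  cross = 13·33 − 16.5·6.5 = 321.7500; (r_i+r_j)·cross = 29.5·321.7500 = 9491.6250
edge 4: (16.5,33)→(16.5,37.5)  cross = 16.5·37.5 − 16.5·33 = 74.2500; (r_i+r_j)·cross = 33·74.2500 = 2450.2500
edge 5: (16.5,37.5)→(6,32.5)  cross = 16.5·32.5 − 6·37.5 = 311.2500; (r_i+r_j)·cross = 22.5·311.2500 = 7003.1250
edge 6: (6,32.5)→(3.5,10.5)  cross = 6·10.5 − 3.5·32.5 = -50.7500; (r_i+r_j)·cross = 9.5·-50.7500 = -482.1250
Σcross = 640.5000 → A = |Σcross|/2 = 320.2500 mm²
Σ(r_i+r_j)·cross = 18963.8750 → first moment M = |Σ|/6 = 3160.6458
R_c = M/A = 3160.6458/320.2500 = 9.8693 mm
θ = 301° = 5.253441 rad
V = θ·R_c·A = 5.253441·9.8693·320.2500 = 16604.267 mm³

Volume = 16604.267 mm³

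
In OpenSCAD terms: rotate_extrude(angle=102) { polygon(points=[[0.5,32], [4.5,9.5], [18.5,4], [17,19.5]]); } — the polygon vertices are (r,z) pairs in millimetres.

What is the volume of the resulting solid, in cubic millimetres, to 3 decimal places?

Volume = 4574.464 mm³

Profile (r,z), 4 vertices: (0.5,32) (4.5,9.5) (18.5,4) (17,19.5)
edge 0: (0.5,32)→(4.5,9.5)  cross = 0.5·9.5 − 4.5·32 = -139.2500; (r_i+r_j)·cross = 5·-139.2500 = -696.2500
edge 1: (4.5,9.5)→(18.5,4)  cross = 4.5·4 − 18.5·9.5 = -157.7500; (r_i+r_j)·cross = 23·-157.7500 = -3628.2500
edge 2: (18.5,4)→(17,19.5)  cross = 18.5·19.5 − 17·4 = 292.7500; (r_i+r_j)·cross = 35.5·292.7500 = 10392.6250
edge 3: (17,19.5)→(0.5,32)  cross = 17·32 − 0.5·19.5 = 534.2500; (r_i+r_j)·cross = 17.5·534.2500 = 9349.3750
Σcross = 530.0000 → A = |Σcross|/2 = 265.0000 mm²
Σ(r_i+r_j)·cross = 15417.5000 → first moment M = |Σ|/6 = 2569.5833
R_c = M/A = 2569.5833/265.0000 = 9.6965 mm
θ = 102° = 1.780236 rad
V = θ·R_c·A = 1.780236·9.6965·265.0000 = 4574.464 mm³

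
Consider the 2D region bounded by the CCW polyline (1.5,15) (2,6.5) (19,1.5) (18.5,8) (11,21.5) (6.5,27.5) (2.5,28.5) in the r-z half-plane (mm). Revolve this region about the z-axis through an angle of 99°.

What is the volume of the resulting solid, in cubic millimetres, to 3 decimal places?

Volume = 4340.208 mm³

Profile (r,z), 7 vertices: (1.5,15) (2,6.5) (19,1.5) (18.5,8) (11,21.5) (6.5,27.5) (2.5,28.5)
edge 0: (1.5,15)→(2,6.5)  cross = 1.5·6.5 − 2·15 = -20.2500; (r_i+r_j)·cross = 3.5·-20.2500 = -70.8750
edge 1: (2,6.5)→(19,1.5)  cross = 2·1.5 − 19·6.5 = -120.5000; (r_i+r_j)·cross = 21·-120.5000 = -2530.5000
edge 2: (19,1.5)→(18.5,8)  cross = 19·8 − 18.5·1.5 = 124.2500; (r_i+r_j)·cross = 37.5·124.2500 = 4659.3750
edge 3: (18.5,8)→(11,21.5)  cross = 18.5·21.5 − 11·8 = 309.7500; (r_i+r_j)·cross = 29.5·309.7500 = 9137.6250
edge 4: (11,21.5)→(6.5,27.5)  cross = 11·27.5 − 6.5·21.5 = 162.7500; (r_i+r_j)·cross = 17.5·162.7500 = 2848.1250
edge 5: (6.5,27.5)→(2.5,28.5)  cross = 6.5·28.5 − 2.5·27.5 = 116.5000; (r_i+r_j)·cross = 9·116.5000 = 1048.5000
edge 6: (2.5,28.5)→(1.5,15)  cross = 2.5·15 − 1.5·28.5 = -5.2500; (r_i+r_j)·cross = 4·-5.2500 = -21.0000
Σcross = 567.2500 → A = |Σcross|/2 = 283.6250 mm²
Σ(r_i+r_j)·cross = 15071.2500 → first moment M = |Σ|/6 = 2511.8750
R_c = M/A = 2511.8750/283.6250 = 8.8563 mm
θ = 99° = 1.727876 rad
V = θ·R_c·A = 1.727876·8.8563·283.6250 = 4340.208 mm³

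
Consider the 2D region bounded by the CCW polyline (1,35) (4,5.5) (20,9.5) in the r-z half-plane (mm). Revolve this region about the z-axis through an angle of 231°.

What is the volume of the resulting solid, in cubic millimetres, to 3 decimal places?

Volume = 8130.616 mm³

Profile (r,z), 3 vertices: (1,35) (4,5.5) (20,9.5)
edge 0: (1,35)→(4,5.5)  cross = 1·5.5 − 4·35 = -134.5000; (r_i+r_j)·cross = 5·-134.5000 = -672.5000
edge 1: (4,5.5)→(20,9.5)  cross = 4·9.5 − 20·5.5 = -72.0000; (r_i+r_j)·cross = 24·-72.0000 = -1728.0000
edge 2: (20,9.5)→(1,35)  cross = 20·35 − 1·9.5 = 690.5000; (r_i+r_j)·cross = 21·690.5000 = 14500.5000
Σcross = 484.0000 → A = |Σcross|/2 = 242.0000 mm²
Σ(r_i+r_j)·cross = 12100.0000 → first moment M = |Σ|/6 = 2016.6667
R_c = M/A = 2016.6667/242.0000 = 8.3333 mm
θ = 231° = 4.031711 rad
V = θ·R_c·A = 4.031711·8.3333·242.0000 = 8130.616 mm³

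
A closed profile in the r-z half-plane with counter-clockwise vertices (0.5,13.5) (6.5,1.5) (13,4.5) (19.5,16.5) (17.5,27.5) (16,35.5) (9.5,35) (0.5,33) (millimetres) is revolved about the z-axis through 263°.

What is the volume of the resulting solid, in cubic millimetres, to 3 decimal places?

Profile (r,z), 8 vertices: (0.5,13.5) (6.5,1.5) (13,4.5) (19.5,16.5) (17.5,27.5) (16,35.5) (9.5,35) (0.5,33)
edge 0: (0.5,13.5)→(6.5,1.5)  cross = 0.5·1.5 − 6.5·13.5 = -87.0000; (r_i+r_j)·cross = 7·-87.0000 = -609.0000
edge 1: (6.5,1.5)→(13,4.5)  cross = 6.5·4.5 − 13·1.5 = 9.7500; (r_i+r_j)·cross = 19.5·9.7500 = 190.1250
edge 2: (13,4.5)→(19.5,16.5)  cross = 13·16.5 − 19.5·4.5 = 126.7500; (r_i+r_j)·cross = 32.5·126.7500 = 4119.3750
edge 3: (19.5,16.5)→(17.5,27.5)  cross = 19.5·27.5 − 17.5·16.5 = 247.5000; (r_i+r_j)·cross = 37·247.5000 = 9157.5000
edge 4: (17.5,27.5)→(16,35.5)  cross = 17.5·35.5 − 16·27.5 = 181.2500; (r_i+r_j)·cross = 33.5·181.2500 = 6071.8750
edge 5: (16,35.5)→(9.5,35)  cross = 16·35 − 9.5·35.5 = 222.7500; (r_i+r_j)·cross = 25.5·222.7500 = 5680.1250
edge 6: (9.5,35)→(0.5,33)  cross = 9.5·33 − 0.5·35 = 296.0000; (r_i+r_j)·cross = 10·296.0000 = 2960.0000
edge 7: (0.5,33)→(0.5,13.5)  cross = 0.5·13.5 − 0.5·33 = -9.7500; (r_i+r_j)·cross = 1·-9.7500 = -9.7500
Σcross = 987.2500 → A = |Σcross|/2 = 493.6250 mm²
Σ(r_i+r_j)·cross = 27560.2500 → first moment M = |Σ|/6 = 4593.3750
R_c = M/A = 4593.3750/493.6250 = 9.3054 mm
θ = 263° = 4.590216 rad
V = θ·R_c·A = 4.590216·9.3054·493.6250 = 21084.583 mm³

Volume = 21084.583 mm³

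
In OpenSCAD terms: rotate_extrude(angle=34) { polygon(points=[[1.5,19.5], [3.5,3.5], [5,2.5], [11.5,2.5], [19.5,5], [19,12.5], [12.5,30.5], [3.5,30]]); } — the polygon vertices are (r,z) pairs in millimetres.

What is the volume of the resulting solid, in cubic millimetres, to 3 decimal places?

Profile (r,z), 8 vertices: (1.5,19.5) (3.5,3.5) (5,2.5) (11.5,2.5) (19.5,5) (19,12.5) (12.5,30.5) (3.5,30)
edge 0: (1.5,19.5)→(3.5,3.5)  cross = 1.5·3.5 − 3.5·19.5 = -63.0000; (r_i+r_j)·cross = 5·-63.0000 = -315.0000
edge 1: (3.5,3.5)→(5,2.5)  cross = 3.5·2.5 − 5·3.5 = -8.7500; (r_i+r_j)·cross = 8.5·-8.7500 = -74.3750
edge 2: (5,2.5)→(11.5,2.5)  cross = 5·2.5 − 11.5·2.5 = -16.2500; (r_i+r_j)·cross = 16.5·-16.2500 = -268.1250
edge 3: (11.5,2.5)→(19.5,5)  cross = 11.5·5 − 19.5·2.5 = 8.7500; (r_i+r_j)·cross = 31·8.7500 = 271.2500
edge 4: (19.5,5)→(19,12.5)  cross = 19.5·12.5 − 19·5 = 148.7500; (r_i+r_j)·cross = 38.5·148.7500 = 5726.8750
edge 5: (19,12.5)→(12.5,30.5)  cross = 19·30.5 − 12.5·12.5 = 423.2500; (r_i+r_j)·cross = 31.5·423.2500 = 13332.3750
edge 6: (12.5,30.5)→(3.5,30)  cross = 12.5·30 − 3.5·30.5 = 268.2500; (r_i+r_j)·cross = 16·268.2500 = 4292.0000
edge 7: (3.5,30)→(1.5,19.5)  cross = 3.5·19.5 − 1.5·30 = 23.2500; (r_i+r_j)·cross = 5·23.2500 = 116.2500
Σcross = 784.2500 → A = |Σcross|/2 = 392.1250 mm²
Σ(r_i+r_j)·cross = 23081.2500 → first moment M = |Σ|/6 = 3846.8750
R_c = M/A = 3846.8750/392.1250 = 9.8103 mm
θ = 34° = 0.593412 rad
V = θ·R_c·A = 0.593412·9.8103·392.1250 = 2282.782 mm³

Volume = 2282.782 mm³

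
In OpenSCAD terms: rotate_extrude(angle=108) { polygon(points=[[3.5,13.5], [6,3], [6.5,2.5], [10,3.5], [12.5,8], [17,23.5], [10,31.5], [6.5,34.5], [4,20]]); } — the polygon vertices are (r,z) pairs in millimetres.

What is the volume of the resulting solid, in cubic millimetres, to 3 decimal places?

Profile (r,z), 9 vertices: (3.5,13.5) (6,3) (6.5,2.5) (10,3.5) (12.5,8) (17,23.5) (10,31.5) (6.5,34.5) (4,20)
edge 0: (3.5,13.5)→(6,3)  cross = 3.5·3 − 6·13.5 = -70.5000; (r_i+r_j)·cross = 9.5·-70.5000 = -669.7500
edge 1: (6,3)→(6.5,2.5)  cross = 6·2.5 − 6.5·3 = -4.5000; (r_i+r_j)·cross = 12.5·-4.5000 = -56.2500
edge 2: (6.5,2.5)→(10,3.5)  cross = 6.5·3.5 − 10·2.5 = -2.2500; (r_i+r_j)·cross = 16.5·-2.2500 = -37.1250
edge 3: (10,3.5)→(12.5,8)  cross = 10·8 − 12.5·3.5 = 36.2500; (r_i+r_j)·cross = 22.5·36.2500 = 815.6250
edge 4: (12.5,8)→(17,23.5)  cross = 12.5·23.5 − 17·8 = 157.7500; (r_i+r_j)·cross = 29.5·157.7500 = 4653.6250
edge 5: (17,23.5)→(10,31.5)  cross = 17·31.5 − 10·23.5 = 300.5000; (r_i+r_j)·cross = 27·300.5000 = 8113.5000
edge 6: (10,31.5)→(6.5,34.5)  cross = 10·34.5 − 6.5·31.5 = 140.2500; (r_i+r_j)·cross = 16.5·140.2500 = 2314.1250
edge 7: (6.5,34.5)→(4,20)  cross = 6.5·20 − 4·34.5 = -8.0000; (r_i+r_j)·cross = 10.5·-8.0000 = -84.0000
edge 8: (4,20)→(3.5,13.5)  cross = 4·13.5 − 3.5·20 = -16.0000; (r_i+r_j)·cross = 7.5·-16.0000 = -120.0000
Σcross = 533.5000 → A = |Σcross|/2 = 266.7500 mm²
Σ(r_i+r_j)·cross = 14929.7500 → first moment M = |Σ|/6 = 2488.2917
R_c = M/A = 2488.2917/266.7500 = 9.3282 mm
θ = 108° = 1.884956 rad
V = θ·R_c·A = 1.884956·9.3282·266.7500 = 4690.319 mm³

Volume = 4690.319 mm³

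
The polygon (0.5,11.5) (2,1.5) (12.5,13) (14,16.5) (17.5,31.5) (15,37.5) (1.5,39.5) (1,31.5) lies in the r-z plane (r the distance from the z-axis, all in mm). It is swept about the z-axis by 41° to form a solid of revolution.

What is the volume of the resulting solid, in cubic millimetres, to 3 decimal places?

Volume = 2423.567 mm³

Profile (r,z), 8 vertices: (0.5,11.5) (2,1.5) (12.5,13) (14,16.5) (17.5,31.5) (15,37.5) (1.5,39.5) (1,31.5)
edge 0: (0.5,11.5)→(2,1.5)  cross = 0.5·1.5 − 2·11.5 = -22.2500; (r_i+r_j)·cross = 2.5·-22.2500 = -55.6250
edge 1: (2,1.5)→(12.5,13)  cross = 2·13 − 12.5·1.5 = 7.2500; (r_i+r_j)·cross = 14.5·7.2500 = 105.1250
edge 2: (12.5,13)→(14,16.5)  cross = 12.5·16.5 − 14·13 = 24.2500; (r_i+r_j)·cross = 26.5·24.2500 = 642.6250
edge 3: (14,16.5)→(17.5,31.5)  cross = 14·31.5 − 17.5·16.5 = 152.2500; (r_i+r_j)·cross = 31.5·152.2500 = 4795.8750
edge 4: (17.5,31.5)→(15,37.5)  cross = 17.5·37.5 − 15·31.5 = 183.7500; (r_i+r_j)·cross = 32.5·183.7500 = 5971.8750
edge 5: (15,37.5)→(1.5,39.5)  cross = 15·39.5 − 1.5·37.5 = 536.2500; (r_i+r_j)·cross = 16.5·536.2500 = 8848.1250
edge 6: (1.5,39.5)→(1,31.5)  cross = 1.5·31.5 − 1·39.5 = 7.7500; (r_i+r_j)·cross = 2.5·7.7500 = 19.3750
edge 7: (1,31.5)→(0.5,11.5)  cross = 1·11.5 − 0.5·31.5 = -4.2500; (r_i+r_j)·cross = 1.5·-4.2500 = -6.3750
Σcross = 885.0000 → A = |Σcross|/2 = 442.5000 mm²
Σ(r_i+r_j)·cross = 20321.0000 → first moment M = |Σ|/6 = 3386.8333
R_c = M/A = 3386.8333/442.5000 = 7.6539 mm
θ = 41° = 0.715585 rad
V = θ·R_c·A = 0.715585·7.6539·442.5000 = 2423.567 mm³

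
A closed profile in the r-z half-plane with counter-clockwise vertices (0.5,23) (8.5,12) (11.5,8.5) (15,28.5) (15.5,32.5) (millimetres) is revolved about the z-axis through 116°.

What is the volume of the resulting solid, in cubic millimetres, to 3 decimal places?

Volume = 3079.220 mm³

Profile (r,z), 5 vertices: (0.5,23) (8.5,12) (11.5,8.5) (15,28.5) (15.5,32.5)
edge 0: (0.5,23)→(8.5,12)  cross = 0.5·12 − 8.5·23 = -189.5000; (r_i+r_j)·cross = 9·-189.5000 = -1705.5000
edge 1: (8.5,12)→(11.5,8.5)  cross = 8.5·8.5 − 11.5·12 = -65.7500; (r_i+r_j)·cross = 20·-65.7500 = -1315.0000
edge 2: (11.5,8.5)→(15,28.5)  cross = 11.5·28.5 − 15·8.5 = 200.2500; (r_i+r_j)·cross = 26.5·200.2500 = 5306.6250
edge 3: (15,28.5)→(15.5,32.5)  cross = 15·32.5 − 15.5·28.5 = 45.7500; (r_i+r_j)·cross = 30.5·45.7500 = 1395.3750
edge 4: (15.5,32.5)→(0.5,23)  cross = 15.5·23 − 0.5·32.5 = 340.2500; (r_i+r_j)·cross = 16·340.2500 = 5444.0000
Σcross = 331.0000 → A = |Σcross|/2 = 165.5000 mm²
Σ(r_i+r_j)·cross = 9125.5000 → first moment M = |Σ|/6 = 1520.9167
R_c = M/A = 1520.9167/165.5000 = 9.1898 mm
θ = 116° = 2.024582 rad
V = θ·R_c·A = 2.024582·9.1898·165.5000 = 3079.220 mm³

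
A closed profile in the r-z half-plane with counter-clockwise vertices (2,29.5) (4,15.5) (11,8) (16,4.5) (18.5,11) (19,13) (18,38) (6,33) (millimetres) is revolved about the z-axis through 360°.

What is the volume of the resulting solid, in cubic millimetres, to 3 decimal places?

Volume = 28682.872 mm³

Profile (r,z), 8 vertices: (2,29.5) (4,15.5) (11,8) (16,4.5) (18.5,11) (19,13) (18,38) (6,33)
edge 0: (2,29.5)→(4,15.5)  cross = 2·15.5 − 4·29.5 = -87.0000; (r_i+r_j)·cross = 6·-87.0000 = -522.0000
edge 1: (4,15.5)→(11,8)  cross = 4·8 − 11·15.5 = -138.5000; (r_i+r_j)·cross = 15·-138.5000 = -2077.5000
edge 2: (11,8)→(16,4.5)  cross = 11·4.5 − 16·8 = -78.5000; (r_i+r_j)·cross = 27·-78.5000 = -2119.5000
edge 3: (16,4.5)→(18.5,11)  cross = 16·11 − 18.5·4.5 = 92.7500; (r_i+r_j)·cross = 34.5·92.7500 = 3199.8750
edge 4: (18.5,11)→(19,13)  cross = 18.5·13 − 19·11 = 31.5000; (r_i+r_j)·cross = 37.5·31.5000 = 1181.2500
edge 5: (19,13)→(18,38)  cross = 19·38 − 18·13 = 488.0000; (r_i+r_j)·cross = 37·488.0000 = 18056.0000
edge 6: (18,38)→(6,33)  cross = 18·33 − 6·38 = 366.0000; (r_i+r_j)·cross = 24·366.0000 = 8784.0000
edge 7: (6,33)→(2,29.5)  cross = 6·29.5 − 2·33 = 111.0000; (r_i+r_j)·cross = 8·111.0000 = 888.0000
Σcross = 785.2500 → A = |Σcross|/2 = 392.6250 mm²
Σ(r_i+r_j)·cross = 27390.1250 → first moment M = |Σ|/6 = 4565.0208
R_c = M/A = 4565.0208/392.6250 = 11.6269 mm
θ = 360° = 6.283185 rad
V = θ·R_c·A = 6.283185·11.6269·392.6250 = 28682.872 mm³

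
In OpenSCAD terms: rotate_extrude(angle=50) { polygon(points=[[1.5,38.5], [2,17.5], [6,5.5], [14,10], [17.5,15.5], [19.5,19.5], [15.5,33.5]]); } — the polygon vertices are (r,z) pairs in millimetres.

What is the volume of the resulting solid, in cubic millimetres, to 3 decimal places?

Volume = 3355.668 mm³

Profile (r,z), 7 vertices: (1.5,38.5) (2,17.5) (6,5.5) (14,10) (17.5,15.5) (19.5,19.5) (15.5,33.5)
edge 0: (1.5,38.5)→(2,17.5)  cross = 1.5·17.5 − 2·38.5 = -50.7500; (r_i+r_j)·cross = 3.5·-50.7500 = -177.6250
edge 1: (2,17.5)→(6,5.5)  cross = 2·5.5 − 6·17.5 = -94.0000; (r_i+r_j)·cross = 8·-94.0000 = -752.0000
edge 2: (6,5.5)→(14,10)  cross = 6·10 − 14·5.5 = -17.0000; (r_i+r_j)·cross = 20·-17.0000 = -340.0000
edge 3: (14,10)→(17.5,15.5)  cross = 14·15.5 − 17.5·10 = 42.0000; (r_i+r_j)·cross = 31.5·42.0000 = 1323.0000
edge 4: (17.5,15.5)→(19.5,19.5)  cross = 17.5·19.5 − 19.5·15.5 = 39.0000; (r_i+r_j)·cross = 37·39.0000 = 1443.0000
edge 5: (19.5,19.5)→(15.5,33.5)  cross = 19.5·33.5 − 15.5·19.5 = 351.0000; (r_i+r_j)·cross = 35·351.0000 = 12285.0000
edge 6: (15.5,33.5)→(1.5,38.5)  cross = 15.5·38.5 − 1.5·33.5 = 546.5000; (r_i+r_j)·cross = 17·546.5000 = 9290.5000
Σcross = 816.7500 → A = |Σcross|/2 = 408.3750 mm²
Σ(r_i+r_j)·cross = 23071.8750 → first moment M = |Σ|/6 = 3845.3125
R_c = M/A = 3845.3125/408.3750 = 9.4161 mm
θ = 50° = 0.872665 rad
V = θ·R_c·A = 0.872665·9.4161·408.3750 = 3355.668 mm³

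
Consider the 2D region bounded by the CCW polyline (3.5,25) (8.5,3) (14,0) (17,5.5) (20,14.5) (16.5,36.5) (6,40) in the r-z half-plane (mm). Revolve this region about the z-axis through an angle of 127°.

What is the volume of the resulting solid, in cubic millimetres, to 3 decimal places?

Volume = 11821.096 mm³

Profile (r,z), 7 vertices: (3.5,25) (8.5,3) (14,0) (17,5.5) (20,14.5) (16.5,36.5) (6,40)
edge 0: (3.5,25)→(8.5,3)  cross = 3.5·3 − 8.5·25 = -202.0000; (r_i+r_j)·cross = 12·-202.0000 = -2424.0000
edge 1: (8.5,3)→(14,0)  cross = 8.5·0 − 14·3 = -42.0000; (r_i+r_j)·cross = 22.5·-42.0000 = -945.0000
edge 2: (14,0)→(17,5.5)  cross = 14·5.5 − 17·0 = 77.0000; (r_i+r_j)·cross = 31·77.0000 = 2387.0000
edge 3: (17,5.5)→(20,14.5)  cross = 17·14.5 − 20·5.5 = 136.5000; (r_i+r_j)·cross = 37·136.5000 = 5050.5000
edge 4: (20,14.5)→(16.5,36.5)  cross = 20·36.5 − 16.5·14.5 = 490.7500; (r_i+r_j)·cross = 36.5·490.7500 = 17912.3750
edge 5: (16.5,36.5)→(6,40)  cross = 16.5·40 − 6·36.5 = 441.0000; (r_i+r_j)·cross = 22.5·441.0000 = 9922.5000
edge 6: (6,40)→(3.5,25)  cross = 6·25 − 3.5·40 = 10.0000; (r_i+r_j)·cross = 9.5·10.0000 = 95.0000
Σcross = 911.2500 → A = |Σcross|/2 = 455.6250 mm²
Σ(r_i+r_j)·cross = 31998.3750 → first moment M = |Σ|/6 = 5333.0625
R_c = M/A = 5333.0625/455.6250 = 11.7049 mm
θ = 127° = 2.216568 rad
V = θ·R_c·A = 2.216568·11.7049·455.6250 = 11821.096 mm³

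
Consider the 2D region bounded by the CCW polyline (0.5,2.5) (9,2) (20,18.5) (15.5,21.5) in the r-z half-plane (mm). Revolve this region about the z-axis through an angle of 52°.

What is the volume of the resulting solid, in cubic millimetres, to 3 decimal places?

Profile (r,z), 4 vertices: (0.5,2.5) (9,2) (20,18.5) (15.5,21.5)
edge 0: (0.5,2.5)→(9,2)  cross = 0.5·2 − 9·2.5 = -21.5000; (r_i+r_j)·cross = 9.5·-21.5000 = -204.2500
edge 1: (9,2)→(20,18.5)  cross = 9·18.5 − 20·2 = 126.5000; (r_i+r_j)·cross = 29·126.5000 = 3668.5000
edge 2: (20,18.5)→(15.5,21.5)  cross = 20·21.5 − 15.5·18.5 = 143.2500; (r_i+r_j)·cross = 35.5·143.2500 = 5085.3750
edge 3: (15.5,21.5)→(0.5,2.5)  cross = 15.5·2.5 − 0.5·21.5 = 28.0000; (r_i+r_j)·cross = 16·28.0000 = 448.0000
Σcross = 276.2500 → A = |Σcross|/2 = 138.1250 mm²
Σ(r_i+r_j)·cross = 8997.6250 → first moment M = |Σ|/6 = 1499.6042
R_c = M/A = 1499.6042/138.1250 = 10.8569 mm
θ = 52° = 0.907571 rad
V = θ·R_c·A = 0.907571·10.8569·138.1250 = 1360.998 mm³

Volume = 1360.998 mm³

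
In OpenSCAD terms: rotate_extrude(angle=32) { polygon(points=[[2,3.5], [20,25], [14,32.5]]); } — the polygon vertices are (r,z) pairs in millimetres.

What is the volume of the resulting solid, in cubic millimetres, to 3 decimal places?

Volume = 884.672 mm³

Profile (r,z), 3 vertices: (2,3.5) (20,25) (14,32.5)
edge 0: (2,3.5)→(20,25)  cross = 2·25 − 20·3.5 = -20.0000; (r_i+r_j)·cross = 22·-20.0000 = -440.0000
edge 1: (20,25)→(14,32.5)  cross = 20·32.5 − 14·25 = 300.0000; (r_i+r_j)·cross = 34·300.0000 = 10200.0000
edge 2: (14,32.5)→(2,3.5)  cross = 14·3.5 − 2·32.5 = -16.0000; (r_i+r_j)·cross = 16·-16.0000 = -256.0000
Σcross = 264.0000 → A = |Σcross|/2 = 132.0000 mm²
Σ(r_i+r_j)·cross = 9504.0000 → first moment M = |Σ|/6 = 1584.0000
R_c = M/A = 1584.0000/132.0000 = 12.0000 mm
θ = 32° = 0.558505 rad
V = θ·R_c·A = 0.558505·12.0000·132.0000 = 884.672 mm³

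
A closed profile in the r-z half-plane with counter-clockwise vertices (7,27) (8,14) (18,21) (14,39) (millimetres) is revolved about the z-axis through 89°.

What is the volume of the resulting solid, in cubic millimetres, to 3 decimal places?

Volume = 2927.275 mm³

Profile (r,z), 4 vertices: (7,27) (8,14) (18,21) (14,39)
edge 0: (7,27)→(8,14)  cross = 7·14 − 8·27 = -118.0000; (r_i+r_j)·cross = 15·-118.0000 = -1770.0000
edge 1: (8,14)→(18,21)  cross = 8·21 − 18·14 = -84.0000; (r_i+r_j)·cross = 26·-84.0000 = -2184.0000
edge 2: (18,21)→(14,39)  cross = 18·39 − 14·21 = 408.0000; (r_i+r_j)·cross = 32·408.0000 = 13056.0000
edge 3: (14,39)→(7,27)  cross = 14·27 − 7·39 = 105.0000; (r_i+r_j)·cross = 21·105.0000 = 2205.0000
Σcross = 311.0000 → A = |Σcross|/2 = 155.5000 mm²
Σ(r_i+r_j)·cross = 11307.0000 → first moment M = |Σ|/6 = 1884.5000
R_c = M/A = 1884.5000/155.5000 = 12.1190 mm
θ = 89° = 1.553343 rad
V = θ·R_c·A = 1.553343·12.1190·155.5000 = 2927.275 mm³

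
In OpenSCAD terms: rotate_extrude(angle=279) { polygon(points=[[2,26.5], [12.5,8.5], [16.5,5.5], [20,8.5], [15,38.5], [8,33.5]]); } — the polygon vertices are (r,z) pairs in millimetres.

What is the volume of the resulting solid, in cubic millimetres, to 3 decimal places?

Profile (r,z), 6 vertices: (2,26.5) (12.5,8.5) (16.5,5.5) (20,8.5) (15,38.5) (8,33.5)
edge 0: (2,26.5)→(12.5,8.5)  cross = 2·8.5 − 12.5·26.5 = -314.2500; (r_i+r_j)·cross = 14.5·-314.2500 = -4556.6250
edge 1: (12.5,8.5)→(16.5,5.5)  cross = 12.5·5.5 − 16.5·8.5 = -71.5000; (r_i+r_j)·cross = 29·-71.5000 = -2073.5000
edge 2: (16.5,5.5)→(20,8.5)  cross = 16.5·8.5 − 20·5.5 = 30.2500; (r_i+r_j)·cross = 36.5·30.2500 = 1104.1250
edge 3: (20,8.5)→(15,38.5)  cross = 20·38.5 − 15·8.5 = 642.5000; (r_i+r_j)·cross = 35·642.5000 = 22487.5000
edge 4: (15,38.5)→(8,33.5)  cross = 15·33.5 − 8·38.5 = 194.5000; (r_i+r_j)·cross = 23·194.5000 = 4473.5000
edge 5: (8,33.5)→(2,26.5)  cross = 8·26.5 − 2·33.5 = 145.0000; (r_i+r_j)·cross = 10·145.0000 = 1450.0000
Σcross = 626.5000 → A = |Σcross|/2 = 313.2500 mm²
Σ(r_i+r_j)·cross = 22885.0000 → first moment M = |Σ|/6 = 3814.1667
R_c = M/A = 3814.1667/313.2500 = 12.1761 mm
θ = 279° = 4.869469 rad
V = θ·R_c·A = 4.869469·12.1761·313.2500 = 18572.965 mm³

Volume = 18572.965 mm³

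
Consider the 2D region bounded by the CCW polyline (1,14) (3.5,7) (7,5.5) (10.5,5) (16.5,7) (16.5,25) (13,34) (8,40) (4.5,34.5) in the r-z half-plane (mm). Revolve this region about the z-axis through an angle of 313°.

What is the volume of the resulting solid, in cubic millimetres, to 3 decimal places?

Profile (r,z), 9 vertices: (1,14) (3.5,7) (7,5.5) (10.5,5) (16.5,7) (16.5,25) (13,34) (8,40) (4.5,34.5)
edge 0: (1,14)→(3.5,7)  cross = 1·7 − 3.5·14 = -42.0000; (r_i+r_j)·cross = 4.5·-42.0000 = -189.0000
edge 1: (3.5,7)→(7,5.5)  cross = 3.5·5.5 − 7·7 = -29.7500; (r_i+r_j)·cross = 10.5·-29.7500 = -312.3750
edge 2: (7,5.5)→(10.5,5)  cross = 7·5 − 10.5·5.5 = -22.7500; (r_i+r_j)·cross = 17.5·-22.7500 = -398.1250
edge 3: (10.5,5)→(16.5,7)  cross = 10.5·7 − 16.5·5 = -9.0000; (r_i+r_j)·cross = 27·-9.0000 = -243.0000
edge 4: (16.5,7)→(16.5,25)  cross = 16.5·25 − 16.5·7 = 297.0000; (r_i+r_j)·cross = 33·297.0000 = 9801.0000
edge 5: (16.5,25)→(13,34)  cross = 16.5·34 − 13·25 = 236.0000; (r_i+r_j)·cross = 29.5·236.0000 = 6962.0000
edge 6: (13,34)→(8,40)  cross = 13·40 − 8·34 = 248.0000; (r_i+r_j)·cross = 21·248.0000 = 5208.0000
edge 7: (8,40)→(4.5,34.5)  cross = 8·34.5 − 4.5·40 = 96.0000; (r_i+r_j)·cross = 12.5·96.0000 = 1200.0000
edge 8: (4.5,34.5)→(1,14)  cross = 4.5·14 − 1·34.5 = 28.5000; (r_i+r_j)·cross = 5.5·28.5000 = 156.7500
Σcross = 802.0000 → A = |Σcross|/2 = 401.0000 mm²
Σ(r_i+r_j)·cross = 22185.2500 → first moment M = |Σ|/6 = 3697.5417
R_c = M/A = 3697.5417/401.0000 = 9.2208 mm
θ = 313° = 5.462881 rad
V = θ·R_c·A = 5.462881·9.2208·401.0000 = 20199.228 mm³

Volume = 20199.228 mm³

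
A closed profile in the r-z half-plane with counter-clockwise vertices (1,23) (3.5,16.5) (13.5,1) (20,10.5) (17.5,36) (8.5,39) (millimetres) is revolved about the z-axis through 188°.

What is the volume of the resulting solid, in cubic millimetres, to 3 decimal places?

Volume = 17198.236 mm³

Profile (r,z), 6 vertices: (1,23) (3.5,16.5) (13.5,1) (20,10.5) (17.5,36) (8.5,39)
edge 0: (1,23)→(3.5,16.5)  cross = 1·16.5 − 3.5·23 = -64.0000; (r_i+r_j)·cross = 4.5·-64.0000 = -288.0000
edge 1: (3.5,16.5)→(13.5,1)  cross = 3.5·1 − 13.5·16.5 = -219.2500; (r_i+r_j)·cross = 17·-219.2500 = -3727.2500
edge 2: (13.5,1)→(20,10.5)  cross = 13.5·10.5 − 20·1 = 121.7500; (r_i+r_j)·cross = 33.5·121.7500 = 4078.6250
edge 3: (20,10.5)→(17.5,36)  cross = 20·36 − 17.5·10.5 = 536.2500; (r_i+r_j)·cross = 37.5·536.2500 = 20109.3750
edge 4: (17.5,36)→(8.5,39)  cross = 17.5·39 − 8.5·36 = 376.5000; (r_i+r_j)·cross = 26·376.5000 = 9789.0000
edge 5: (8.5,39)→(1,23)  cross = 8.5·23 − 1·39 = 156.5000; (r_i+r_j)·cross = 9.5·156.5000 = 1486.7500
Σcross = 907.7500 → A = |Σcross|/2 = 453.8750 mm²
Σ(r_i+r_j)·cross = 31448.5000 → first moment M = |Σ|/6 = 5241.4167
R_c = M/A = 5241.4167/453.8750 = 11.5482 mm
θ = 188° = 3.281219 rad
V = θ·R_c·A = 3.281219·11.5482·453.8750 = 17198.236 mm³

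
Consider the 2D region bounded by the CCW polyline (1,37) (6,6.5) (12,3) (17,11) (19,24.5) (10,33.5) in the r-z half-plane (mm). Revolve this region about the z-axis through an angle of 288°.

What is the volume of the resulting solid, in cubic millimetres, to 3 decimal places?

Profile (r,z), 6 vertices: (1,37) (6,6.5) (12,3) (17,11) (19,24.5) (10,33.5)
edge 0: (1,37)→(6,6.5)  cross = 1·6.5 − 6·37 = -215.5000; (r_i+r_j)·cross = 7·-215.5000 = -1508.5000
edge 1: (6,6.5)→(12,3)  cross = 6·3 − 12·6.5 = -60.0000; (r_i+r_j)·cross = 18·-60.0000 = -1080.0000
edge 2: (12,3)→(17,11)  cross = 12·11 − 17·3 = 81.0000; (r_i+r_j)·cross = 29·81.0000 = 2349.0000
edge 3: (17,11)→(19,24.5)  cross = 17·24.5 − 19·11 = 207.5000; (r_i+r_j)·cross = 36·207.5000 = 7470.0000
edge 4: (19,24.5)→(10,33.5)  cross = 19·33.5 − 10·24.5 = 391.5000; (r_i+r_j)·cross = 29·391.5000 = 11353.5000
edge 5: (10,33.5)→(1,37)  cross = 10·37 − 1·33.5 = 336.5000; (r_i+r_j)·cross = 11·336.5000 = 3701.5000
Σcross = 741.0000 → A = |Σcross|/2 = 370.5000 mm²
Σ(r_i+r_j)·cross = 22285.5000 → first moment M = |Σ|/6 = 3714.2500
R_c = M/A = 3714.2500/370.5000 = 10.0250 mm
θ = 288° = 5.026548 rad
V = θ·R_c·A = 5.026548·10.0250·370.5000 = 18669.857 mm³

Volume = 18669.857 mm³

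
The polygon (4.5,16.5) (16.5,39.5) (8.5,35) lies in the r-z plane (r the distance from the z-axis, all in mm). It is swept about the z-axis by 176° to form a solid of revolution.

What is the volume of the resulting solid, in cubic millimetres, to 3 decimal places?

Volume = 1963.379 mm³

Profile (r,z), 3 vertices: (4.5,16.5) (16.5,39.5) (8.5,35)
edge 0: (4.5,16.5)→(16.5,39.5)  cross = 4.5·39.5 − 16.5·16.5 = -94.5000; (r_i+r_j)·cross = 21·-94.5000 = -1984.5000
edge 1: (16.5,39.5)→(8.5,35)  cross = 16.5·35 − 8.5·39.5 = 241.7500; (r_i+r_j)·cross = 25·241.7500 = 6043.7500
edge 2: (8.5,35)→(4.5,16.5)  cross = 8.5·16.5 − 4.5·35 = -17.2500; (r_i+r_j)·cross = 13·-17.2500 = -224.2500
Σcross = 130.0000 → A = |Σcross|/2 = 65.0000 mm²
Σ(r_i+r_j)·cross = 3835.0000 → first moment M = |Σ|/6 = 639.1667
R_c = M/A = 639.1667/65.0000 = 9.8333 mm
θ = 176° = 3.071779 rad
V = θ·R_c·A = 3.071779·9.8333·65.0000 = 1963.379 mm³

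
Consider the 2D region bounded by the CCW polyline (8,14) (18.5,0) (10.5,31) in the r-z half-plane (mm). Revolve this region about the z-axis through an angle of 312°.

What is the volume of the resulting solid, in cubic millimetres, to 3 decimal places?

Profile (r,z), 3 vertices: (8,14) (18.5,0) (10.5,31)
edge 0: (8,14)→(18.5,0)  cross = 8·0 − 18.5·14 = -259.0000; (r_i+r_j)·cross = 26.5·-259.0000 = -6863.5000
edge 1: (18.5,0)→(10.5,31)  cross = 18.5·31 − 10.5·0 = 573.5000; (r_i+r_j)·cross = 29·573.5000 = 16631.5000
edge 2: (10.5,31)→(8,14)  cross = 10.5·14 − 8·31 = -101.0000; (r_i+r_j)·cross = 18.5·-101.0000 = -1868.5000
Σcross = 213.5000 → A = |Σcross|/2 = 106.7500 mm²
Σ(r_i+r_j)·cross = 7899.5000 → first moment M = |Σ|/6 = 1316.5833
R_c = M/A = 1316.5833/106.7500 = 12.3333 mm
θ = 312° = 5.445427 rad
V = θ·R_c·A = 5.445427·12.3333·106.7500 = 7169.359 mm³

Volume = 7169.359 mm³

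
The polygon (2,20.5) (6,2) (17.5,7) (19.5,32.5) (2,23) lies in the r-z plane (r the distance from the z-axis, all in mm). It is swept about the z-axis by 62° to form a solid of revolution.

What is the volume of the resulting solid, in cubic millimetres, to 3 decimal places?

Profile (r,z), 5 vertices: (2,20.5) (6,2) (17.5,7) (19.5,32.5) (2,23)
edge 0: (2,20.5)→(6,2)  cross = 2·2 − 6·20.5 = -119.0000; (r_i+r_j)·cross = 8·-119.0000 = -952.0000
edge 1: (6,2)→(17.5,7)  cross = 6·7 − 17.5·2 = 7.0000; (r_i+r_j)·cross = 23.5·7.0000 = 164.5000
edge 2: (17.5,7)→(19.5,32.5)  cross = 17.5·32.5 − 19.5·7 = 432.2500; (r_i+r_j)·cross = 37·432.2500 = 15993.2500
edge 3: (19.5,32.5)→(2,23)  cross = 19.5·23 − 2·32.5 = 383.5000; (r_i+r_j)·cross = 21.5·383.5000 = 8245.2500
edge 4: (2,23)→(2,20.5)  cross = 2·20.5 − 2·23 = -5.0000; (r_i+r_j)·cross = 4·-5.0000 = -20.0000
Σcross = 698.7500 → A = |Σcross|/2 = 349.3750 mm²
Σ(r_i+r_j)·cross = 23431.0000 → first moment M = |Σ|/6 = 3905.1667
R_c = M/A = 3905.1667/349.3750 = 11.1776 mm
θ = 62° = 1.082104 rad
V = θ·R_c·A = 1.082104·11.1776·349.3750 = 4225.797 mm³

Volume = 4225.797 mm³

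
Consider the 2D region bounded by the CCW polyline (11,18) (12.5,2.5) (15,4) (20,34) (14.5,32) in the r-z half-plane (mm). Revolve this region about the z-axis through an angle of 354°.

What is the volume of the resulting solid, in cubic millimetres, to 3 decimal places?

Profile (r,z), 5 vertices: (11,18) (12.5,2.5) (15,4) (20,34) (14.5,32)
edge 0: (11,18)→(12.5,2.5)  cross = 11·2.5 − 12.5·18 = -197.5000; (r_i+r_j)·cross = 23.5·-197.5000 = -4641.2500
edge 1: (12.5,2.5)→(15,4)  cross = 12.5·4 − 15·2.5 = 12.5000; (r_i+r_j)·cross = 27.5·12.5000 = 343.7500
edge 2: (15,4)→(20,34)  cross = 15·34 − 20·4 = 430.0000; (r_i+r_j)·cross = 35·430.0000 = 15050.0000
edge 3: (20,34)→(14.5,32)  cross = 20·32 − 14.5·34 = 147.0000; (r_i+r_j)·cross = 34.5·147.0000 = 5071.5000
edge 4: (14.5,32)→(11,18)  cross = 14.5·18 − 11·32 = -91.0000; (r_i+r_j)·cross = 25.5·-91.0000 = -2320.5000
Σcross = 301.0000 → A = |Σcross|/2 = 150.5000 mm²
Σ(r_i+r_j)·cross = 13503.5000 → first moment M = |Σ|/6 = 2250.5833
R_c = M/A = 2250.5833/150.5000 = 14.9540 mm
θ = 354° = 6.178466 rad
V = θ·R_c·A = 6.178466·14.9540·150.5000 = 13905.152 mm³

Volume = 13905.152 mm³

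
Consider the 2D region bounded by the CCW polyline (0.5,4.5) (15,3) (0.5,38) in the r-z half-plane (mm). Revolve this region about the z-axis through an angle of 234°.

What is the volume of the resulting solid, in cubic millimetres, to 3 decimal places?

Profile (r,z), 3 vertices: (0.5,4.5) (15,3) (0.5,38)
edge 0: (0.5,4.5)→(15,3)  cross = 0.5·3 − 15·4.5 = -66.0000; (r_i+r_j)·cross = 15.5·-66.0000 = -1023.0000
edge 1: (15,3)→(0.5,38)  cross = 15·38 − 0.5·3 = 568.5000; (r_i+r_j)·cross = 15.5·568.5000 = 8811.7500
edge 2: (0.5,38)→(0.5,4.5)  cross = 0.5·4.5 − 0.5·38 = -16.7500; (r_i+r_j)·cross = 1·-16.7500 = -16.7500
Σcross = 485.7500 → A = |Σcross|/2 = 242.8750 mm²
Σ(r_i+r_j)·cross = 7772.0000 → first moment M = |Σ|/6 = 1295.3333
R_c = M/A = 1295.3333/242.8750 = 5.3333 mm
θ = 234° = 4.084070 rad
V = θ·R_c·A = 4.084070·5.3333·242.8750 = 5290.233 mm³

Volume = 5290.233 mm³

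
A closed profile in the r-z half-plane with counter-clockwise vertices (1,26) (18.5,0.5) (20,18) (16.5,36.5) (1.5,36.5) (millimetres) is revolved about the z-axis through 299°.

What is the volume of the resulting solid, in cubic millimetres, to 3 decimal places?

Profile (r,z), 5 vertices: (1,26) (18.5,0.5) (20,18) (16.5,36.5) (1.5,36.5)
edge 0: (1,26)→(18.5,0.5)  cross = 1·0.5 − 18.5·26 = -480.5000; (r_i+r_j)·cross = 19.5·-480.5000 = -9369.7500
edge 1: (18.5,0.5)→(20,18)  cross = 18.5·18 − 20·0.5 = 323.0000; (r_i+r_j)·cross = 38.5·323.0000 = 12435.5000
edge 2: (20,18)→(16.5,36.5)  cross = 20·36.5 − 16.5·18 = 433.0000; (r_i+r_j)·cross = 36.5·433.0000 = 15804.5000
edge 3: (16.5,36.5)→(1.5,36.5)  cross = 16.5·36.5 − 1.5·36.5 = 547.5000; (r_i+r_j)·cross = 18·547.5000 = 9855.0000
edge 4: (1.5,36.5)→(1,26)  cross = 1.5·26 − 1·36.5 = 2.5000; (r_i+r_j)·cross = 2.5·2.5000 = 6.2500
Σcross = 825.5000 → A = |Σcross|/2 = 412.7500 mm²
Σ(r_i+r_j)·cross = 28731.5000 → first moment M = |Σ|/6 = 4788.5833
R_c = M/A = 4788.5833/412.7500 = 11.6017 mm
θ = 299° = 5.218534 rad
V = θ·R_c·A = 5.218534·11.6017·412.7500 = 24989.387 mm³

Volume = 24989.387 mm³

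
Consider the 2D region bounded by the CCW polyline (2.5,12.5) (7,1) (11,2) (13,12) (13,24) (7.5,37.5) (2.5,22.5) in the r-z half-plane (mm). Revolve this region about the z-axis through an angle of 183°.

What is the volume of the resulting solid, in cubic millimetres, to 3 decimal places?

Volume = 6800.590 mm³

Profile (r,z), 7 vertices: (2.5,12.5) (7,1) (11,2) (13,12) (13,24) (7.5,37.5) (2.5,22.5)
edge 0: (2.5,12.5)→(7,1)  cross = 2.5·1 − 7·12.5 = -85.0000; (r_i+r_j)·cross = 9.5·-85.0000 = -807.5000
edge 1: (7,1)→(11,2)  cross = 7·2 − 11·1 = 3.0000; (r_i+r_j)·cross = 18·3.0000 = 54.0000
edge 2: (11,2)→(13,12)  cross = 11·12 − 13·2 = 106.0000; (r_i+r_j)·cross = 24·106.0000 = 2544.0000
edge 3: (13,12)→(13,24)  cross = 13·24 − 13·12 = 156.0000; (r_i+r_j)·cross = 26·156.0000 = 4056.0000
edge 4: (13,24)→(7.5,37.5)  cross = 13·37.5 − 7.5·24 = 307.5000; (r_i+r_j)·cross = 20.5·307.5000 = 6303.7500
edge 5: (7.5,37.5)→(2.5,22.5)  cross = 7.5·22.5 − 2.5·37.5 = 75.0000; (r_i+r_j)·cross = 10·75.0000 = 750.0000
edge 6: (2.5,22.5)→(2.5,12.5)  cross = 2.5·12.5 − 2.5·22.5 = -25.0000; (r_i+r_j)·cross = 5·-25.0000 = -125.0000
Σcross = 537.5000 → A = |Σcross|/2 = 268.7500 mm²
Σ(r_i+r_j)·cross = 12775.2500 → first moment M = |Σ|/6 = 2129.2083
R_c = M/A = 2129.2083/268.7500 = 7.9226 mm
θ = 183° = 3.193953 rad
V = θ·R_c·A = 3.193953·7.9226·268.7500 = 6800.590 mm³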